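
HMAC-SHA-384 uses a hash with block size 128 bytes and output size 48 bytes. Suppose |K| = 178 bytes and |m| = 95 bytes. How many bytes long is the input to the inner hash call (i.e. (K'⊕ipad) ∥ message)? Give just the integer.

223

Key is 178 > 128 bytes, so it is hashed to 48 bytes then zero-padded to 128: |K'| = 128.
Inner input = (K'⊕ipad) ∥ m → 128 + 95 = 223 bytes.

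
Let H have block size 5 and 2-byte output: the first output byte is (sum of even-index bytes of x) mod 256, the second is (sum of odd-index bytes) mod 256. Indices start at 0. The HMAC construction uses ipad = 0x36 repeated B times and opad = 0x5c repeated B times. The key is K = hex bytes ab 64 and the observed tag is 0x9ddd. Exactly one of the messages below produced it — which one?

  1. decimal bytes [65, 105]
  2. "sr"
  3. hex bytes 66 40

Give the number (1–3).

3

Key hex bytes ab 64 is 2 bytes ≤ B = 5; zero-pad to 5 bytes: K' = ab 64 00 00 00.
K' ⊕ ipad = 9d 52 36 36 36; K' ⊕ opad = f7 38 5c 5c 5c.
m1: inner = H(9d 52 36 36 36 41 69) = 72 c9; tag = H(f7 38 5c 5c 5c 72 c9) = 7806
m2: inner = H(9d 52 36 36 36 73 72) = 7b fb; tag = H(f7 38 5c 5c 5c 7b fb) = aa0f
m3: inner = H(9d 52 36 36 36 66 40) = 49 ee; tag = H(f7 38 5c 5c 5c 49 ee) = 9ddd ← matches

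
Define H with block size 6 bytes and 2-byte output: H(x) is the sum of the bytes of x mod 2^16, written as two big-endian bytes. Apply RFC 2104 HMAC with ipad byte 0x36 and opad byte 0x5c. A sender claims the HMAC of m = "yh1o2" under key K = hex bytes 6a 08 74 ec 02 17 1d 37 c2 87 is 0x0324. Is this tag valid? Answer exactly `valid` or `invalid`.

Key hex bytes 6a 08 74 ec 02 17 1d 37 c2 87 is 10 bytes > B = 6, so hash it first: H(key) = 03 88, then zero-pad to 6 bytes: K' = 03 88 00 00 00 00.
K' ⊕ ipad = 35 be 36 36 36 36; K' ⊕ opad = 5f d4 5c 5c 5c 5c.
Inner hash: sum = 53+190+54+54+54+54+121+104+49+111+50 = 894 → 03 7e.
Outer hash (recomputed tag): sum = 95+212+92+92+92+92+3+126 = 804 → 03 24.
Recomputed tag = 0324; claimed = 0324 → match.

valid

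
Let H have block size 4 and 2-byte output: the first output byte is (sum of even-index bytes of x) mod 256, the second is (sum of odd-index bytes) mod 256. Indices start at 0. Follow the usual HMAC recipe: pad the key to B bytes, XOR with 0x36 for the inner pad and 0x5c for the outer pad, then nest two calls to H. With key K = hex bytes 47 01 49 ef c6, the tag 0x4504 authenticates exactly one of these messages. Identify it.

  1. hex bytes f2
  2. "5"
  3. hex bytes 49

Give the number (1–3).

Key hex bytes 47 01 49 ef c6 is 5 bytes > B = 4, so hash it first: H(key) = 56 f0, then zero-pad to 4 bytes: K' = 56 f0 00 00.
K' ⊕ ipad = 60 c6 36 36; K' ⊕ opad = 0a ac 5c 5c.
m1: inner = H(60 c6 36 36 f2) = 88 fc; tag = H(0a ac 5c 5c 88 fc) = ee04
m2: inner = H(60 c6 36 36 35) = cb fc; tag = H(0a ac 5c 5c cb fc) = 3104
m3: inner = H(60 c6 36 36 49) = df fc; tag = H(0a ac 5c 5c df fc) = 4504 ← matches

3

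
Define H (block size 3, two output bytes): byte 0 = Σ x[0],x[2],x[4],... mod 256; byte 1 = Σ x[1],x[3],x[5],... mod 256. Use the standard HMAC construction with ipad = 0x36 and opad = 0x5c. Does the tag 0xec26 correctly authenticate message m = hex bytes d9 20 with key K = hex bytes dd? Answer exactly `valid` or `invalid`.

invalid

Key hex bytes dd is 1 byte ≤ B = 3; zero-pad to 3 bytes: K' = dd 00 00.
K' ⊕ ipad = eb 36 36; K' ⊕ opad = 81 5c 5c.
Inner hash: even-index sum = 321 mod 256 = 65; odd-index sum = 271 mod 256 = 15 → 41 0f.
Outer hash (recomputed tag): even-index sum = 236 mod 256 = 236; odd-index sum = 157 mod 256 = 157 → ec 9d.
Recomputed tag = ec9d; claimed = ec26 → mismatch.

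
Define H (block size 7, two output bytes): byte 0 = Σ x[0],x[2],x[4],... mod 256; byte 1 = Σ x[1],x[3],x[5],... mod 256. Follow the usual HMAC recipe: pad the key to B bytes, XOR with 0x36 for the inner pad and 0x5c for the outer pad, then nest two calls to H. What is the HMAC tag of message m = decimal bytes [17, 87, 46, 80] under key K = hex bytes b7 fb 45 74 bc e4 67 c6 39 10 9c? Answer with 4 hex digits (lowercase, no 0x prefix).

Key hex bytes b7 fb 45 74 bc e4 67 c6 39 10 9c is 11 bytes > B = 7, so hash it first: H(key) = f4 29, then zero-pad to 7 bytes: K' = f4 29 00 00 00 00 00.
K' ⊕ ipad = c2 1f 36 36 36 36 36.  K' ⊕ opad = a8 75 5c 5c 5c 5c 5c.
Inner input = (K'⊕ipad) ∥ m = c2 1f 36 36 36 36 36 ∥ 11 57 2e 50.
Inner hash: even-index sum = 523 mod 256 = 11; odd-index sum = 202 mod 256 = 202 → 0b ca.
Outer input = (K'⊕opad) ∥ inner = a8 75 5c 5c 5c 5c 5c ∥ 0b ca.
Outer hash (tag): even-index sum = 646 mod 256 = 134; odd-index sum = 312 mod 256 = 56 → 86 38.

8638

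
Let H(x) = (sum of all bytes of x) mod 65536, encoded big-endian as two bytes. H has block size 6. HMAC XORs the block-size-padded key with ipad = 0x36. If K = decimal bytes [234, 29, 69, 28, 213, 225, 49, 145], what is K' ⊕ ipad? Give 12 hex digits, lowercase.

35d636363636

Key decimal bytes [234, 29, 69, 28, 213, 225, 49, 145] = ea 1d 45 1c d5 e1 31 91 is 8 bytes > B = 6, so hash it first: H(key) = 03 e0, then zero-pad to 6 bytes: K' = 03 e0 00 00 00 00.
XOR each byte with 0x36: 03⊕36=35, e0⊕36=d6, 00⊕36=36, 00⊕36=36, 00⊕36=36, 00⊕36=36.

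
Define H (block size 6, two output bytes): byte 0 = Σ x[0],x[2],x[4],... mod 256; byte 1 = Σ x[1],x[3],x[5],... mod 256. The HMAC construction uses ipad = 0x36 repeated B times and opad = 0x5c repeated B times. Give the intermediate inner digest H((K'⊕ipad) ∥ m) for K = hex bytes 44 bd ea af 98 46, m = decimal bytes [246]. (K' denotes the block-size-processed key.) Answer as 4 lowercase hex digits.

f294

Key hex bytes 44 bd ea af 98 46 is exactly B = 6 bytes: K' = 44 bd ea af 98 46.
K' ⊕ ipad = 72 8b dc 99 ae 70.
Inner input = 72 8b dc 99 ae 70 ∥ f6.
Inner hash: even-index sum = 754 mod 256 = 242; odd-index sum = 404 mod 256 = 148 → f2 94.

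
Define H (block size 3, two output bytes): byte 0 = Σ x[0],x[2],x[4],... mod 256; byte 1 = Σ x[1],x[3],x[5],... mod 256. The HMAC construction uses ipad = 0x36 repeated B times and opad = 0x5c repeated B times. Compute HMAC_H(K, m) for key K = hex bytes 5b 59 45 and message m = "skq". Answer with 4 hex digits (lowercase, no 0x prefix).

7350

Key hex bytes 5b 59 45 is exactly B = 3 bytes: K' = 5b 59 45.
K' ⊕ ipad = 6d 6f 73.  K' ⊕ opad = 07 05 19.
Inner input = (K'⊕ipad) ∥ m = 6d 6f 73 ∥ 73 6b 71.
Inner hash: even-index sum = 331 mod 256 = 75; odd-index sum = 339 mod 256 = 83 → 4b 53.
Outer input = (K'⊕opad) ∥ inner = 07 05 19 ∥ 4b 53.
Outer hash (tag): even-index sum = 115 mod 256 = 115; odd-index sum = 80 mod 256 = 80 → 73 50.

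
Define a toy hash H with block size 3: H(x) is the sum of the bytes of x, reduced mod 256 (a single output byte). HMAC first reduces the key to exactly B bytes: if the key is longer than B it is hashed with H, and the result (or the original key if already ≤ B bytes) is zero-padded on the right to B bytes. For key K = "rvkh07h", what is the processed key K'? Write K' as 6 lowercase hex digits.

|K| = 7 > B = 3, so first hash the key.
H(K): sum = 114+118+107+104+48+55+104 = 650; mod 256 = 138 → 8a.
Zero-pad H(K) = 8a to 3 bytes: K' = 8a 00 00.

8a0000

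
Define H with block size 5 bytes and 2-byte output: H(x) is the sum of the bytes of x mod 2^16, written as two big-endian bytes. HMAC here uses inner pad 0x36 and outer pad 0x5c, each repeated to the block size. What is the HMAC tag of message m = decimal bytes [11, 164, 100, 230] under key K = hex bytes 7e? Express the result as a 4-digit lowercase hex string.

Key hex bytes 7e is 1 byte ≤ B = 5; zero-pad to 5 bytes: K' = 7e 00 00 00 00.
K' ⊕ ipad = 48 36 36 36 36.  K' ⊕ opad = 22 5c 5c 5c 5c.
Inner input = (K'⊕ipad) ∥ m = 48 36 36 36 36 ∥ 0b a4 64 e6.
Inner hash: sum = 72+54+54+54+54+11+164+100+230 = 793 → 03 19.
Outer input = (K'⊕opad) ∥ inner = 22 5c 5c 5c 5c ∥ 03 19.
Outer hash (tag): sum = 34+92+92+92+92+3+25 = 430 → 01 ae.

01ae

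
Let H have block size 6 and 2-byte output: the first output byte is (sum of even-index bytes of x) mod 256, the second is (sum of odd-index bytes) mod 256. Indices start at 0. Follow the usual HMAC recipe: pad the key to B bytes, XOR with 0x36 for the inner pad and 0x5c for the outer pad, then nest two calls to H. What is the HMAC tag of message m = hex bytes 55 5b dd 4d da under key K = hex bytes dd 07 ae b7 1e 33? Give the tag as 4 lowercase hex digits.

Key hex bytes dd 07 ae b7 1e 33 is exactly B = 6 bytes: K' = dd 07 ae b7 1e 33.
K' ⊕ ipad = eb 31 98 81 28 05.  K' ⊕ opad = 81 5b f2 eb 42 6f.
Inner input = (K'⊕ipad) ∥ m = eb 31 98 81 28 05 ∥ 55 5b dd 4d da.
Inner hash: even-index sum = 951 mod 256 = 183; odd-index sum = 351 mod 256 = 95 → b7 5f.
Outer input = (K'⊕opad) ∥ inner = 81 5b f2 eb 42 6f ∥ b7 5f.
Outer hash (tag): even-index sum = 620 mod 256 = 108; odd-index sum = 532 mod 256 = 20 → 6c 14.

6c14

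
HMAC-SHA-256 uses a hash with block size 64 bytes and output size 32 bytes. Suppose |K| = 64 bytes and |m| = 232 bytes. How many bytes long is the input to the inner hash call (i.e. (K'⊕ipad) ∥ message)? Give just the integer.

Key is 64 ≤ 64 bytes, zero-padded: |K'| = 64.
Inner input = (K'⊕ipad) ∥ m → 64 + 232 = 296 bytes.

296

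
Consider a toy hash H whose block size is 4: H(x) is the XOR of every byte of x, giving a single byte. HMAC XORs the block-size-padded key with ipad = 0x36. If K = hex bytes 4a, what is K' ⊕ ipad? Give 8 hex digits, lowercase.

Key hex bytes 4a is 1 byte ≤ B = 4; zero-pad to 4 bytes: K' = 4a 00 00 00.
XOR each byte with 0x36: 4a⊕36=7c, 00⊕36=36, 00⊕36=36, 00⊕36=36.

7c363636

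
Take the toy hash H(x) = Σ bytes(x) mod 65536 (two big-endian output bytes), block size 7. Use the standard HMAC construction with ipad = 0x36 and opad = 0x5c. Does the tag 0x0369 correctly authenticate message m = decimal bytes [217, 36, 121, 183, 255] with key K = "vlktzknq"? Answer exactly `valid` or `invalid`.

Key "vlktzknq" = 76 6c 6b 74 7a 6b 6e 71 is 8 bytes > B = 7, so hash it first: H(key) = 03 85, then zero-pad to 7 bytes: K' = 03 85 00 00 00 00 00.
K' ⊕ ipad = 35 b3 36 36 36 36 36; K' ⊕ opad = 5f d9 5c 5c 5c 5c 5c.
Inner hash: sum = 53+179+54+54+54+54+54+217+36+121+183+255 = 1314 → 05 22.
Outer hash (recomputed tag): sum = 95+217+92+92+92+92+92+5+34 = 811 → 03 2b.
Recomputed tag = 032b; claimed = 0369 → mismatch.

invalid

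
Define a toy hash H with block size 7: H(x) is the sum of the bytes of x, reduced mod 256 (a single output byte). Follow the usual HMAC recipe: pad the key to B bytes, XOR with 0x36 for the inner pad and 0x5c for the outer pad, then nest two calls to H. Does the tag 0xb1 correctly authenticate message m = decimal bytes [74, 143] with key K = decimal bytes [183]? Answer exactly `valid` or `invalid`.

valid

Key decimal bytes [183] = b7 is 1 byte ≤ B = 7; zero-pad to 7 bytes: K' = b7 00 00 00 00 00 00.
K' ⊕ ipad = 81 36 36 36 36 36 36; K' ⊕ opad = eb 5c 5c 5c 5c 5c 5c.
Inner hash: sum = 129+54+54+54+54+54+54+74+143 = 670; mod 256 = 158 → 9e.
Outer hash (recomputed tag): sum = 235+92+92+92+92+92+92+158 = 945; mod 256 = 177 → b1.
Recomputed tag = b1; claimed = b1 → match.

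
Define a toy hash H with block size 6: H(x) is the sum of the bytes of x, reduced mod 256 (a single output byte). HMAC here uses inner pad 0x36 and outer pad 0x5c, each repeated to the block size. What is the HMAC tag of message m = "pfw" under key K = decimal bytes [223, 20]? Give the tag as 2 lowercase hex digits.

Key decimal bytes [223, 20] = df 14 is 2 bytes ≤ B = 6; zero-pad to 6 bytes: K' = df 14 00 00 00 00.
K' ⊕ ipad = e9 22 36 36 36 36.  K' ⊕ opad = 83 48 5c 5c 5c 5c.
Inner input = (K'⊕ipad) ∥ m = e9 22 36 36 36 36 ∥ 70 66 77.
Inner hash: sum = 233+34+54+54+54+54+112+102+119 = 816; mod 256 = 48 → 30.
Outer input = (K'⊕opad) ∥ inner = 83 48 5c 5c 5c 5c ∥ 30.
Outer hash (tag): sum = 131+72+92+92+92+92+48 = 619; mod 256 = 107 → 6b.

6b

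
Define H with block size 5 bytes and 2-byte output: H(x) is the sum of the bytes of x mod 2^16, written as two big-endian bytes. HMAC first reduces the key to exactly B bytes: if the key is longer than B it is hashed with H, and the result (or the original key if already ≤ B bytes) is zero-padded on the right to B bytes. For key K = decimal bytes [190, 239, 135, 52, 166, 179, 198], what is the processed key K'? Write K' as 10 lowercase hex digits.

0487000000

|K| = 7 > B = 5, so first hash the key.
H(K): sum = 190+239+135+52+166+179+198 = 1159 → 04 87.
Zero-pad H(K) = 04 87 to 5 bytes: K' = 04 87 00 00 00.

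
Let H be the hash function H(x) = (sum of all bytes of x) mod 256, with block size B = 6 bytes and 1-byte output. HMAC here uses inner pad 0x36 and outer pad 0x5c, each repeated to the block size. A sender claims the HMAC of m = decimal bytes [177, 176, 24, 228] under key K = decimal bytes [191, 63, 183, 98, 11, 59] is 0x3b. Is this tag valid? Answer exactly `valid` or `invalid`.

valid

Key decimal bytes [191, 63, 183, 98, 11, 59] = bf 3f b7 62 0b 3b is exactly B = 6 bytes: K' = bf 3f b7 62 0b 3b.
K' ⊕ ipad = 89 09 81 54 3d 0d; K' ⊕ opad = e3 63 eb 3e 57 67.
Inner hash: sum = 137+9+129+84+61+13+177+176+24+228 = 1038; mod 256 = 14 → 0e.
Outer hash (recomputed tag): sum = 227+99+235+62+87+103+14 = 827; mod 256 = 59 → 3b.
Recomputed tag = 3b; claimed = 3b → match.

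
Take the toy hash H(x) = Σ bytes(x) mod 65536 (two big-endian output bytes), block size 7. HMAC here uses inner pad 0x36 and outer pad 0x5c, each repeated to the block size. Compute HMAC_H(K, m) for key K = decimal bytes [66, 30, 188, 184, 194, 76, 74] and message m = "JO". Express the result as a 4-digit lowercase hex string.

Key decimal bytes [66, 30, 188, 184, 194, 76, 74] = 42 1e bc b8 c2 4c 4a is exactly B = 7 bytes: K' = 42 1e bc b8 c2 4c 4a.
K' ⊕ ipad = 74 28 8a 8e f4 7a 7c.  K' ⊕ opad = 1e 42 e0 e4 9e 10 16.
Inner input = (K'⊕ipad) ∥ m = 74 28 8a 8e f4 7a 7c ∥ 4a 4f.
Inner hash: sum = 116+40+138+142+244+122+124+74+79 = 1079 → 04 37.
Outer input = (K'⊕opad) ∥ inner = 1e 42 e0 e4 9e 10 16 ∥ 04 37.
Outer hash (tag): sum = 30+66+224+228+158+16+22+4+55 = 803 → 03 23.

0323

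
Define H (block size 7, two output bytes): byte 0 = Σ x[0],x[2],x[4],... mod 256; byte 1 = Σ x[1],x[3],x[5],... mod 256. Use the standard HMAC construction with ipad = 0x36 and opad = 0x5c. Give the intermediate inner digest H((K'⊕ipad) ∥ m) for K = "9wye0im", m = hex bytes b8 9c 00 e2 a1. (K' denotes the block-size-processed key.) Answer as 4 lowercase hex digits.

3d4c

Key "9wye0im" = 39 77 79 65 30 69 6d is exactly B = 7 bytes: K' = 39 77 79 65 30 69 6d.
K' ⊕ ipad = 0f 41 4f 53 06 5f 5b.
Inner input = 0f 41 4f 53 06 5f 5b ∥ b8 9c 00 e2 a1.
Inner hash: even-index sum = 573 mod 256 = 61; odd-index sum = 588 mod 256 = 76 → 3d 4c.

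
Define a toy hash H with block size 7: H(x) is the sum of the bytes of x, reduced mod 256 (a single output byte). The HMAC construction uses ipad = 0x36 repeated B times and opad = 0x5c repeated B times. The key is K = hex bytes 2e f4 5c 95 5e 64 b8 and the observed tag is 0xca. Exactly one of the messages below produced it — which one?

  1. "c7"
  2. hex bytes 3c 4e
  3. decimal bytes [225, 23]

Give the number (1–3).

Key hex bytes 2e f4 5c 95 5e 64 b8 is exactly B = 7 bytes: K' = 2e f4 5c 95 5e 64 b8.
K' ⊕ ipad = 18 c2 6a a3 68 52 8e; K' ⊕ opad = 72 a8 00 c9 02 38 e4.
m1: inner = H(18 c2 6a a3 68 52 8e 63 37) = c9; tag = H(72 a8 00 c9 02 38 e4 c9) = ca ← matches
m2: inner = H(18 c2 6a a3 68 52 8e 3c 4e) = b9; tag = H(72 a8 00 c9 02 38 e4 b9) = ba
m3: inner = H(18 c2 6a a3 68 52 8e e1 17) = 27; tag = H(72 a8 00 c9 02 38 e4 27) = 28

1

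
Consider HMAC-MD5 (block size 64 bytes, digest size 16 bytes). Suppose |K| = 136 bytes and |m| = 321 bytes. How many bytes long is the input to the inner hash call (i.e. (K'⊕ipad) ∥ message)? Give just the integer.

Key is 136 > 64 bytes, so it is hashed to 16 bytes then zero-padded to 64: |K'| = 64.
Inner input = (K'⊕ipad) ∥ m → 64 + 321 = 385 bytes.

385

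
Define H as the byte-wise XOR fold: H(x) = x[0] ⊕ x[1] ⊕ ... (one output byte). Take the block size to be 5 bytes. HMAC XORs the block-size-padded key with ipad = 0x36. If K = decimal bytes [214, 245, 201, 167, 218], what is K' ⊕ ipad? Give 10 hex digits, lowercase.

Key decimal bytes [214, 245, 201, 167, 218] = d6 f5 c9 a7 da is exactly B = 5 bytes: K' = d6 f5 c9 a7 da.
XOR each byte with 0x36: d6⊕36=e0, f5⊕36=c3, c9⊕36=ff, a7⊕36=91, da⊕36=ec.

e0c3ff91ec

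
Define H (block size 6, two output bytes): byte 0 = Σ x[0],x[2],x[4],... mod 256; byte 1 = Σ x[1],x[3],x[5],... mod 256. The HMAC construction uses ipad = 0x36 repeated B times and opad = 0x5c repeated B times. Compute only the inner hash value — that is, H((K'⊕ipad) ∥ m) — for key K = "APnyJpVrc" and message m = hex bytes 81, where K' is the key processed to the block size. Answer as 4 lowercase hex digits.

Key "APnyJpVrc" = 41 50 6e 79 4a 70 56 72 63 is 9 bytes > B = 6, so hash it first: H(key) = b2 ab, then zero-pad to 6 bytes: K' = b2 ab 00 00 00 00.
K' ⊕ ipad = 84 9d 36 36 36 36.
Inner input = 84 9d 36 36 36 36 ∥ 81.
Inner hash: even-index sum = 369 mod 256 = 113; odd-index sum = 265 mod 256 = 9 → 71 09.

7109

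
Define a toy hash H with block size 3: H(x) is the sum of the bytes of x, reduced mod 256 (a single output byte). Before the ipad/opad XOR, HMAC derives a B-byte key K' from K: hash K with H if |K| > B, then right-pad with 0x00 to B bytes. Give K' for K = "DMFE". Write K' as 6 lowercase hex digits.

1c0000

|K| = 4 > B = 3, so first hash the key.
H(K): sum = 68+77+70+69 = 284; mod 256 = 28 → 1c.
Zero-pad H(K) = 1c to 3 bytes: K' = 1c 00 00.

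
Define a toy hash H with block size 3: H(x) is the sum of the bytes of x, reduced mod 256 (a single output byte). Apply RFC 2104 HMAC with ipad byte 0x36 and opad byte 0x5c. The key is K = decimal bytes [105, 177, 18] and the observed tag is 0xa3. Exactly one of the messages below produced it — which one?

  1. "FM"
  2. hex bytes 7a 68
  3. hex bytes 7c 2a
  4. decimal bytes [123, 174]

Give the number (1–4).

4

Key decimal bytes [105, 177, 18] = 69 b1 12 is exactly B = 3 bytes: K' = 69 b1 12.
K' ⊕ ipad = 5f 87 24; K' ⊕ opad = 35 ed 4e.
m1: inner = H(5f 87 24 46 4d) = 9d; tag = H(35 ed 4e 9d) = 0d
m2: inner = H(5f 87 24 7a 68) = ec; tag = H(35 ed 4e ec) = 5c
m3: inner = H(5f 87 24 7c 2a) = b0; tag = H(35 ed 4e b0) = 20
m4: inner = H(5f 87 24 7b ae) = 33; tag = H(35 ed 4e 33) = a3 ← matches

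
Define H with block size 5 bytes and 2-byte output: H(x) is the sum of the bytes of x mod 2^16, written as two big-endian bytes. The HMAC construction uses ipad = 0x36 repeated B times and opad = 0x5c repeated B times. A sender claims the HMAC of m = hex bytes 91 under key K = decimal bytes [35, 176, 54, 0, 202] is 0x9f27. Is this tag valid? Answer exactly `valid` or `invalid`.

Key decimal bytes [35, 176, 54, 0, 202] = 23 b0 36 00 ca is exactly B = 5 bytes: K' = 23 b0 36 00 ca.
K' ⊕ ipad = 15 86 00 36 fc; K' ⊕ opad = 7f ec 6a 5c 96.
Inner hash: sum = 21+134+0+54+252+145 = 606 → 02 5e.
Outer hash (recomputed tag): sum = 127+236+106+92+150+2+94 = 807 → 03 27.
Recomputed tag = 0327; claimed = 9f27 → mismatch.

invalid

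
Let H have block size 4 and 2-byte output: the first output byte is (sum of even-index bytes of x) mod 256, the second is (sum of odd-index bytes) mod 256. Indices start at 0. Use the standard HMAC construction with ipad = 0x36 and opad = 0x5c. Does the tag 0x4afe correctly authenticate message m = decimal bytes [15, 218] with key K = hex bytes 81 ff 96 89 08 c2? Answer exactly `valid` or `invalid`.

Key hex bytes 81 ff 96 89 08 c2 is 6 bytes > B = 4, so hash it first: H(key) = 1f 4a, then zero-pad to 4 bytes: K' = 1f 4a 00 00.
K' ⊕ ipad = 29 7c 36 36; K' ⊕ opad = 43 16 5c 5c.
Inner hash: even-index sum = 110 mod 256 = 110; odd-index sum = 396 mod 256 = 140 → 6e 8c.
Outer hash (recomputed tag): even-index sum = 269 mod 256 = 13; odd-index sum = 254 mod 256 = 254 → 0d fe.
Recomputed tag = 0dfe; claimed = 4afe → mismatch.

invalid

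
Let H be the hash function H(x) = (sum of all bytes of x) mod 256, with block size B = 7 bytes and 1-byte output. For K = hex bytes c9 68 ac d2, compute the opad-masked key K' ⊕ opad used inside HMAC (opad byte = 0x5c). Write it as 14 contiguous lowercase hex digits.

Key hex bytes c9 68 ac d2 is 4 bytes ≤ B = 7; zero-pad to 7 bytes: K' = c9 68 ac d2 00 00 00.
XOR each byte with 0x5c: c9⊕5c=95, 68⊕5c=34, ac⊕5c=f0, d2⊕5c=8e, 00⊕5c=5c, 00⊕5c=5c, 00⊕5c=5c.

9534f08e5c5c5c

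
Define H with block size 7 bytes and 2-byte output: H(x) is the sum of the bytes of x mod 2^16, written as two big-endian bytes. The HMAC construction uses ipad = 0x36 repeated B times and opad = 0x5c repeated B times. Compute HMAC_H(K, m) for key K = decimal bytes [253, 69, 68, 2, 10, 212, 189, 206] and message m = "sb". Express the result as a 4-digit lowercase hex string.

Key decimal bytes [253, 69, 68, 2, 10, 212, 189, 206] = fd 45 44 02 0a d4 bd ce is 8 bytes > B = 7, so hash it first: H(key) = 03 f1, then zero-pad to 7 bytes: K' = 03 f1 00 00 00 00 00.
K' ⊕ ipad = 35 c7 36 36 36 36 36.  K' ⊕ opad = 5f ad 5c 5c 5c 5c 5c.
Inner input = (K'⊕ipad) ∥ m = 35 c7 36 36 36 36 36 ∥ 73 62.
Inner hash: sum = 53+199+54+54+54+54+54+115+98 = 735 → 02 df.
Outer input = (K'⊕opad) ∥ inner = 5f ad 5c 5c 5c 5c 5c ∥ 02 df.
Outer hash (tag): sum = 95+173+92+92+92+92+92+2+223 = 953 → 03 b9.

03b9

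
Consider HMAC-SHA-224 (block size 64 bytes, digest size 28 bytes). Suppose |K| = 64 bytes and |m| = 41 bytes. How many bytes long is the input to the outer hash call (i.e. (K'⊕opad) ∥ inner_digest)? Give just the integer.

Key is 64 ≤ 64 bytes, zero-padded: |K'| = 64.
Outer input = (K'⊕opad) ∥ H(inner) → 64 + 28 = 92 bytes.

92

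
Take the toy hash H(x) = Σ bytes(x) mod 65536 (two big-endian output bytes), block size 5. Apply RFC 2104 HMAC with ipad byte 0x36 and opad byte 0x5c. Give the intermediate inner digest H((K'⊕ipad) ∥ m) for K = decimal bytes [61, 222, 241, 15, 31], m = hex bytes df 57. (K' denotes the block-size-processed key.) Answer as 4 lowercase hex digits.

0352

Key decimal bytes [61, 222, 241, 15, 31] = 3d de f1 0f 1f is exactly B = 5 bytes: K' = 3d de f1 0f 1f.
K' ⊕ ipad = 0b e8 c7 39 29.
Inner input = 0b e8 c7 39 29 ∥ df 57.
Inner hash: sum = 11+232+199+57+41+223+87 = 850 → 03 52.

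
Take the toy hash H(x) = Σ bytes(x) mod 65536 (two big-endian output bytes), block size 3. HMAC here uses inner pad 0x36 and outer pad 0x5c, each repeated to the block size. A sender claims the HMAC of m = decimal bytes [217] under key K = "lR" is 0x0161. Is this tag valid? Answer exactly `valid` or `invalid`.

Key "lR" = 6c 52 is 2 bytes ≤ B = 3; zero-pad to 3 bytes: K' = 6c 52 00.
K' ⊕ ipad = 5a 64 36; K' ⊕ opad = 30 0e 5c.
Inner hash: sum = 90+100+54+217 = 461 → 01 cd.
Outer hash (recomputed tag): sum = 48+14+92+1+205 = 360 → 01 68.
Recomputed tag = 0168; claimed = 0161 → mismatch.

invalid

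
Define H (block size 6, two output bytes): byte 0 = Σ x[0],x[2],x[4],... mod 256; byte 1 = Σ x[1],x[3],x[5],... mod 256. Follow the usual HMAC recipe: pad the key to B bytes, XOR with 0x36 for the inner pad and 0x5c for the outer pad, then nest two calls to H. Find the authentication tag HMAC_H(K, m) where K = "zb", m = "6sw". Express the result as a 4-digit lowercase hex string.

4329

Key "zb" = 7a 62 is 2 bytes ≤ B = 6; zero-pad to 6 bytes: K' = 7a 62 00 00 00 00.
K' ⊕ ipad = 4c 54 36 36 36 36.  K' ⊕ opad = 26 3e 5c 5c 5c 5c.
Inner input = (K'⊕ipad) ∥ m = 4c 54 36 36 36 36 ∥ 36 73 77.
Inner hash: even-index sum = 357 mod 256 = 101; odd-index sum = 307 mod 256 = 51 → 65 33.
Outer input = (K'⊕opad) ∥ inner = 26 3e 5c 5c 5c 5c ∥ 65 33.
Outer hash (tag): even-index sum = 323 mod 256 = 67; odd-index sum = 297 mod 256 = 41 → 43 29.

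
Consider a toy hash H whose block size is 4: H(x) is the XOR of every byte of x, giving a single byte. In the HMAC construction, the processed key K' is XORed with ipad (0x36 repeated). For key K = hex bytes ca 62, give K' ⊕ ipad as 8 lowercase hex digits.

Key hex bytes ca 62 is 2 bytes ≤ B = 4; zero-pad to 4 bytes: K' = ca 62 00 00.
XOR each byte with 0x36: ca⊕36=fc, 62⊕36=54, 00⊕36=36, 00⊕36=36.

fc543636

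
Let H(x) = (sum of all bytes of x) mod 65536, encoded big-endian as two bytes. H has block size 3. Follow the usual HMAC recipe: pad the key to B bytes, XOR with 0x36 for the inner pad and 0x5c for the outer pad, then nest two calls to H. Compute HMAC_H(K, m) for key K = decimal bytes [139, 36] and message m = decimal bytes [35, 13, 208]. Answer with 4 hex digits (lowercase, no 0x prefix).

Key decimal bytes [139, 36] = 8b 24 is 2 bytes ≤ B = 3; zero-pad to 3 bytes: K' = 8b 24 00.
K' ⊕ ipad = bd 12 36.  K' ⊕ opad = d7 78 5c.
Inner input = (K'⊕ipad) ∥ m = bd 12 36 ∥ 23 0d d0.
Inner hash: sum = 189+18+54+35+13+208 = 517 → 02 05.
Outer input = (K'⊕opad) ∥ inner = d7 78 5c ∥ 02 05.
Outer hash (tag): sum = 215+120+92+2+5 = 434 → 01 b2.

01b2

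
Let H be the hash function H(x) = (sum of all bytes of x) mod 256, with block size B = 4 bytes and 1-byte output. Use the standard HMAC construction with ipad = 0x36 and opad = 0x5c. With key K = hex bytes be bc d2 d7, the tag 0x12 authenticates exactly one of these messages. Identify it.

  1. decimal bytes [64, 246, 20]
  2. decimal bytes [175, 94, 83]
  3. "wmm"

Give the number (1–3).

Key hex bytes be bc d2 d7 is exactly B = 4 bytes: K' = be bc d2 d7.
K' ⊕ ipad = 88 8a e4 e1; K' ⊕ opad = e2 e0 8e 8b.
m1: inner = H(88 8a e4 e1 40 f6 14) = 21; tag = H(e2 e0 8e 8b 21) = fc
m2: inner = H(88 8a e4 e1 af 5e 53) = 37; tag = H(e2 e0 8e 8b 37) = 12 ← matches
m3: inner = H(88 8a e4 e1 77 6d 6d) = 28; tag = H(e2 e0 8e 8b 28) = 03

2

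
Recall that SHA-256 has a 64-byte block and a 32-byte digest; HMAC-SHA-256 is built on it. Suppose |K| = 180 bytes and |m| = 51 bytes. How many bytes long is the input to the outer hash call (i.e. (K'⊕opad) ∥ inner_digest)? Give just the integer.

Key is 180 > 64 bytes, so it is hashed to 32 bytes then zero-padded to 64: |K'| = 64.
Outer input = (K'⊕opad) ∥ H(inner) → 64 + 32 = 96 bytes.

96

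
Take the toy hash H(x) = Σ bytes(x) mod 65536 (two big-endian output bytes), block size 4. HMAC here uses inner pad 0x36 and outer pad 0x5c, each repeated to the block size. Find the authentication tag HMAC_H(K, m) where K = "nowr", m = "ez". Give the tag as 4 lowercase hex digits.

00d5

Key "nowr" = 6e 6f 77 72 is exactly B = 4 bytes: K' = 6e 6f 77 72.
K' ⊕ ipad = 58 59 41 44.  K' ⊕ opad = 32 33 2b 2e.
Inner input = (K'⊕ipad) ∥ m = 58 59 41 44 ∥ 65 7a.
Inner hash: sum = 88+89+65+68+101+122 = 533 → 02 15.
Outer input = (K'⊕opad) ∥ inner = 32 33 2b 2e ∥ 02 15.
Outer hash (tag): sum = 50+51+43+46+2+21 = 213 → 00 d5.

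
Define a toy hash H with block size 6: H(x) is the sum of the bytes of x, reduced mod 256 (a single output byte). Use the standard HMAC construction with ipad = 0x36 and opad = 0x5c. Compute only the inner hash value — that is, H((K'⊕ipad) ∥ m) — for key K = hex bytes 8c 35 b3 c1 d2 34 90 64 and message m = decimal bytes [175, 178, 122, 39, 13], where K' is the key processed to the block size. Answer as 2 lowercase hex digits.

36

Key hex bytes 8c 35 b3 c1 d2 34 90 64 is 8 bytes > B = 6, so hash it first: H(key) = 2f, then zero-pad to 6 bytes: K' = 2f 00 00 00 00 00.
K' ⊕ ipad = 19 36 36 36 36 36.
Inner input = 19 36 36 36 36 36 ∥ af b2 7a 27 0d.
Inner hash: sum = 25+54+54+54+54+54+175+178+122+39+13 = 822; mod 256 = 54 → 36.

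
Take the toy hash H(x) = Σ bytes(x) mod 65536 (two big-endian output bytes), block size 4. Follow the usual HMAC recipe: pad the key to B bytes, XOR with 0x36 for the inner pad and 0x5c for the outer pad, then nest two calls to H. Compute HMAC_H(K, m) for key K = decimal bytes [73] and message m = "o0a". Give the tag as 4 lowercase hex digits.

Key decimal bytes [73] = 49 is 1 byte ≤ B = 4; zero-pad to 4 bytes: K' = 49 00 00 00.
K' ⊕ ipad = 7f 36 36 36.  K' ⊕ opad = 15 5c 5c 5c.
Inner input = (K'⊕ipad) ∥ m = 7f 36 36 36 ∥ 6f 30 61.
Inner hash: sum = 127+54+54+54+111+48+97 = 545 → 02 21.
Outer input = (K'⊕opad) ∥ inner = 15 5c 5c 5c ∥ 02 21.
Outer hash (tag): sum = 21+92+92+92+2+33 = 332 → 01 4c.

014c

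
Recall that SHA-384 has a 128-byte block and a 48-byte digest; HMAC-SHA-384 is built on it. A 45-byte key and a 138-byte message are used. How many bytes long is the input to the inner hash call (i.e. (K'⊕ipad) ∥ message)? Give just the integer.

Key is 45 ≤ 128 bytes, zero-padded: |K'| = 128.
Inner input = (K'⊕ipad) ∥ m → 128 + 138 = 266 bytes.

266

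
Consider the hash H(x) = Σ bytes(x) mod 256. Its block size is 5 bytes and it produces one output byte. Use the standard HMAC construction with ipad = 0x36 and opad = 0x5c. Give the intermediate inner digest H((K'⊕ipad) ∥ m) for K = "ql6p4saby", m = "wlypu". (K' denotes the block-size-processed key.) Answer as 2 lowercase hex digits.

Key "ql6p4saby" = 71 6c 36 70 34 73 61 62 79 is 9 bytes > B = 5, so hash it first: H(key) = 66, then zero-pad to 5 bytes: K' = 66 00 00 00 00.
K' ⊕ ipad = 50 36 36 36 36.
Inner input = 50 36 36 36 36 ∥ 77 6c 79 70 75.
Inner hash: sum = 80+54+54+54+54+119+108+121+112+117 = 873; mod 256 = 105 → 69.

69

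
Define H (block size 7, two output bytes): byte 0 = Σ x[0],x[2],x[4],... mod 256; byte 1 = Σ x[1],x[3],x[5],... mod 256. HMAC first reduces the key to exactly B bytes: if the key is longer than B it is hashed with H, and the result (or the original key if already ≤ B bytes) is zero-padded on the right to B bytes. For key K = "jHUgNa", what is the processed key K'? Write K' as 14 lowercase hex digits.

6a4855674e6100

Key "jHUgNa" = 6a 48 55 67 4e 61 is 6 bytes ≤ B = 7; zero-pad to 7 bytes: K' = 6a 48 55 67 4e 61 00.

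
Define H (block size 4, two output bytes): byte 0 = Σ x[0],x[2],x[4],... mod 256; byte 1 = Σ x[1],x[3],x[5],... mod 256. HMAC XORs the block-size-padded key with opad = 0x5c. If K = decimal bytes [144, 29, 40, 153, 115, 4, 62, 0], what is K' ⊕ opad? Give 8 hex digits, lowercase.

Key decimal bytes [144, 29, 40, 153, 115, 4, 62, 0] = 90 1d 28 99 73 04 3e 00 is 8 bytes > B = 4, so hash it first: H(key) = 69 ba, then zero-pad to 4 bytes: K' = 69 ba 00 00.
XOR each byte with 0x5c: 69⊕5c=35, ba⊕5c=e6, 00⊕5c=5c, 00⊕5c=5c.

35e65c5c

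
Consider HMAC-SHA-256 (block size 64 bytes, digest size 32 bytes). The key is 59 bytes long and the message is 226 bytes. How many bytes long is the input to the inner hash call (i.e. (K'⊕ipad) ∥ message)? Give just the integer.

Key is 59 ≤ 64 bytes, zero-padded: |K'| = 64.
Inner input = (K'⊕ipad) ∥ m → 64 + 226 = 290 bytes.

290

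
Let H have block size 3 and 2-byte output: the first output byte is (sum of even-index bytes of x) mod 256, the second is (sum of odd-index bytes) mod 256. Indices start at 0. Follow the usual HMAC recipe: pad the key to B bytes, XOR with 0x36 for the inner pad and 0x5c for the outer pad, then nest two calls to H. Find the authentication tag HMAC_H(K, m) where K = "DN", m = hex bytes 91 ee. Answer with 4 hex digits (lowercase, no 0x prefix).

7da8

Key "DN" = 44 4e is 2 bytes ≤ B = 3; zero-pad to 3 bytes: K' = 44 4e 00.
K' ⊕ ipad = 72 78 36.  K' ⊕ opad = 18 12 5c.
Inner input = (K'⊕ipad) ∥ m = 72 78 36 ∥ 91 ee.
Inner hash: even-index sum = 406 mod 256 = 150; odd-index sum = 265 mod 256 = 9 → 96 09.
Outer input = (K'⊕opad) ∥ inner = 18 12 5c ∥ 96 09.
Outer hash (tag): even-index sum = 125 mod 256 = 125; odd-index sum = 168 mod 256 = 168 → 7d a8.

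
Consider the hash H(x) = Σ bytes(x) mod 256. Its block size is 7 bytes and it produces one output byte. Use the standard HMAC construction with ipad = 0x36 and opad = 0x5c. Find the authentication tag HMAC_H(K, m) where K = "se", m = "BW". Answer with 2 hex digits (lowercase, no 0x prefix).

Key "se" = 73 65 is 2 bytes ≤ B = 7; zero-pad to 7 bytes: K' = 73 65 00 00 00 00 00.
K' ⊕ ipad = 45 53 36 36 36 36 36.  K' ⊕ opad = 2f 39 5c 5c 5c 5c 5c.
Inner input = (K'⊕ipad) ∥ m = 45 53 36 36 36 36 36 ∥ 42 57.
Inner hash: sum = 69+83+54+54+54+54+54+66+87 = 575; mod 256 = 63 → 3f.
Outer input = (K'⊕opad) ∥ inner = 2f 39 5c 5c 5c 5c 5c ∥ 3f.
Outer hash (tag): sum = 47+57+92+92+92+92+92+63 = 627; mod 256 = 115 → 73.

73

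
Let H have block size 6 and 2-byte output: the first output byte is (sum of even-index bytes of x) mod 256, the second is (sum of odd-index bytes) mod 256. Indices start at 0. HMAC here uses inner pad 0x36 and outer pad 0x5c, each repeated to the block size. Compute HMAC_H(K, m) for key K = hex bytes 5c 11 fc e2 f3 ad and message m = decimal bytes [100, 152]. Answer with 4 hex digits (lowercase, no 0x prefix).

Key hex bytes 5c 11 fc e2 f3 ad is exactly B = 6 bytes: K' = 5c 11 fc e2 f3 ad.
K' ⊕ ipad = 6a 27 ca d4 c5 9b.  K' ⊕ opad = 00 4d a0 be af f1.
Inner input = (K'⊕ipad) ∥ m = 6a 27 ca d4 c5 9b ∥ 64 98.
Inner hash: even-index sum = 605 mod 256 = 93; odd-index sum = 558 mod 256 = 46 → 5d 2e.
Outer input = (K'⊕opad) ∥ inner = 00 4d a0 be af f1 ∥ 5d 2e.
Outer hash (tag): even-index sum = 428 mod 256 = 172; odd-index sum = 554 mod 256 = 42 → ac 2a.

ac2a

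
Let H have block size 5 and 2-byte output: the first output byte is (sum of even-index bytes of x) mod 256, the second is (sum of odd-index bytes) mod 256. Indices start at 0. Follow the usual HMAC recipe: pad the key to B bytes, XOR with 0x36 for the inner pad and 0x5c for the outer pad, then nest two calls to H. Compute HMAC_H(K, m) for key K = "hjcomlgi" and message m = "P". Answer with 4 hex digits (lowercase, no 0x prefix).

Key "hjcomlgi" = 68 6a 63 6f 6d 6c 67 69 is 8 bytes > B = 5, so hash it first: H(key) = 9f ae, then zero-pad to 5 bytes: K' = 9f ae 00 00 00.
K' ⊕ ipad = a9 98 36 36 36.  K' ⊕ opad = c3 f2 5c 5c 5c.
Inner input = (K'⊕ipad) ∥ m = a9 98 36 36 36 ∥ 50.
Inner hash: even-index sum = 277 mod 256 = 21; odd-index sum = 286 mod 256 = 30 → 15 1e.
Outer input = (K'⊕opad) ∥ inner = c3 f2 5c 5c 5c ∥ 15 1e.
Outer hash (tag): even-index sum = 409 mod 256 = 153; odd-index sum = 355 mod 256 = 99 → 99 63.

9963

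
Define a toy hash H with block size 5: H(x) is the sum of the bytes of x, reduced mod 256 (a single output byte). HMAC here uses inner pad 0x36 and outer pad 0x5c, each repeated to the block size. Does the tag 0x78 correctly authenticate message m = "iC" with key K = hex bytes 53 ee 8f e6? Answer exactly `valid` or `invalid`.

invalid

Key hex bytes 53 ee 8f e6 is 4 bytes ≤ B = 5; zero-pad to 5 bytes: K' = 53 ee 8f e6 00.
K' ⊕ ipad = 65 d8 b9 d0 36; K' ⊕ opad = 0f b2 d3 ba 5c.
Inner hash: sum = 101+216+185+208+54+105+67 = 936; mod 256 = 168 → a8.
Outer hash (recomputed tag): sum = 15+178+211+186+92+168 = 850; mod 256 = 82 → 52.
Recomputed tag = 52; claimed = 78 → mismatch.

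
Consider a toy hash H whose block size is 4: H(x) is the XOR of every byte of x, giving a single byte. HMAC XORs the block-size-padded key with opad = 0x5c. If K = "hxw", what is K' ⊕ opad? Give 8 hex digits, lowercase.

Key "hxw" = 68 78 77 is 3 bytes ≤ B = 4; zero-pad to 4 bytes: K' = 68 78 77 00.
XOR each byte with 0x5c: 68⊕5c=34, 78⊕5c=24, 77⊕5c=2b, 00⊕5c=5c.

34242b5c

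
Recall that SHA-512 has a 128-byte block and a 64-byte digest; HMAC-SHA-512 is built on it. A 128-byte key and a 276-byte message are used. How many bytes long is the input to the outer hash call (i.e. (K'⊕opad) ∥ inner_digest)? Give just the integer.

192

Key is 128 ≤ 128 bytes, zero-padded: |K'| = 128.
Outer input = (K'⊕opad) ∥ H(inner) → 128 + 64 = 192 bytes.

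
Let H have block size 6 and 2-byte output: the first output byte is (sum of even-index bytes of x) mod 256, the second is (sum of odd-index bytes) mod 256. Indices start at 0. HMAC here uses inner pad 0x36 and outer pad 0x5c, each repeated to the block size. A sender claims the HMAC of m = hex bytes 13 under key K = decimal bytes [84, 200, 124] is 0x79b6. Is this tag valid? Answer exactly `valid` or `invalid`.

valid

Key decimal bytes [84, 200, 124] = 54 c8 7c is 3 bytes ≤ B = 6; zero-pad to 6 bytes: K' = 54 c8 7c 00 00 00.
K' ⊕ ipad = 62 fe 4a 36 36 36; K' ⊕ opad = 08 94 20 5c 5c 5c.
Inner hash: even-index sum = 245 mod 256 = 245; odd-index sum = 362 mod 256 = 106 → f5 6a.
Outer hash (recomputed tag): even-index sum = 377 mod 256 = 121; odd-index sum = 438 mod 256 = 182 → 79 b6.
Recomputed tag = 79b6; claimed = 79b6 → match.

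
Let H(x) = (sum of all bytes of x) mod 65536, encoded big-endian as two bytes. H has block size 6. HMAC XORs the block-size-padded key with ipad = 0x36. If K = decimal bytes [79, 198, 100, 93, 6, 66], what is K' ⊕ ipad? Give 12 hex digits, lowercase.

79f0526b3074

Key decimal bytes [79, 198, 100, 93, 6, 66] = 4f c6 64 5d 06 42 is exactly B = 6 bytes: K' = 4f c6 64 5d 06 42.
XOR each byte with 0x36: 4f⊕36=79, c6⊕36=f0, 64⊕36=52, 5d⊕36=6b, 06⊕36=30, 42⊕36=74.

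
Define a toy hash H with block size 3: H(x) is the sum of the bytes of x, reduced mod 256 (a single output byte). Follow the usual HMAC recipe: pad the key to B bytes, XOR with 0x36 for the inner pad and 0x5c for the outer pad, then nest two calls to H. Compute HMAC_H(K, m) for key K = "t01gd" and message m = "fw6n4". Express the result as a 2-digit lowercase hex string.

6b

Key "t01gd" = 74 30 31 67 64 is 5 bytes > B = 3, so hash it first: H(key) = a0, then zero-pad to 3 bytes: K' = a0 00 00.
K' ⊕ ipad = 96 36 36.  K' ⊕ opad = fc 5c 5c.
Inner input = (K'⊕ipad) ∥ m = 96 36 36 ∥ 66 77 36 6e 34.
Inner hash: sum = 150+54+54+102+119+54+110+52 = 695; mod 256 = 183 → b7.
Outer input = (K'⊕opad) ∥ inner = fc 5c 5c ∥ b7.
Outer hash (tag): sum = 252+92+92+183 = 619; mod 256 = 107 → 6b.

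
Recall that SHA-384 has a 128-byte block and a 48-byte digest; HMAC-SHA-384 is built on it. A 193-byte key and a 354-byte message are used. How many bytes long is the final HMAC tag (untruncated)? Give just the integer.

48

The tag is one SHA-384 digest: 48 bytes.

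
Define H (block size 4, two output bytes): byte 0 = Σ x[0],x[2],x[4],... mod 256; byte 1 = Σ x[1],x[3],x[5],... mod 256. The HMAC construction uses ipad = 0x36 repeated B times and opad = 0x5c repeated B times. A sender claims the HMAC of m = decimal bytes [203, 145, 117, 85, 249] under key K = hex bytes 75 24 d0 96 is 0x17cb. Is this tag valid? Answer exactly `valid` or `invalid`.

Key hex bytes 75 24 d0 96 is exactly B = 4 bytes: K' = 75 24 d0 96.
K' ⊕ ipad = 43 12 e6 a0; K' ⊕ opad = 29 78 8c ca.
Inner hash: even-index sum = 866 mod 256 = 98; odd-index sum = 408 mod 256 = 152 → 62 98.
Outer hash (recomputed tag): even-index sum = 279 mod 256 = 23; odd-index sum = 474 mod 256 = 218 → 17 da.
Recomputed tag = 17da; claimed = 17cb → mismatch.

invalid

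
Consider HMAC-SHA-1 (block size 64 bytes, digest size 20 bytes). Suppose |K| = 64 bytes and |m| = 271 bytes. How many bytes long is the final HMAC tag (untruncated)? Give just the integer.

The tag is one SHA-1 digest: 20 bytes.

20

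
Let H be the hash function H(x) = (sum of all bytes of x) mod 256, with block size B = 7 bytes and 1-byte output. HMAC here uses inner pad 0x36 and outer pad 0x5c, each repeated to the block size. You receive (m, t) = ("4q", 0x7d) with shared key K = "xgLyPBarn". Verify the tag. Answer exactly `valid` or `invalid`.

Key "xgLyPBarn" = 78 67 4c 79 50 42 61 72 6e is 9 bytes > B = 7, so hash it first: H(key) = 77, then zero-pad to 7 bytes: K' = 77 00 00 00 00 00 00.
K' ⊕ ipad = 41 36 36 36 36 36 36; K' ⊕ opad = 2b 5c 5c 5c 5c 5c 5c.
Inner hash: sum = 65+54+54+54+54+54+54+52+113 = 554; mod 256 = 42 → 2a.
Outer hash (recomputed tag): sum = 43+92+92+92+92+92+92+42 = 637; mod 256 = 125 → 7d.
Recomputed tag = 7d; claimed = 7d → match.

valid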